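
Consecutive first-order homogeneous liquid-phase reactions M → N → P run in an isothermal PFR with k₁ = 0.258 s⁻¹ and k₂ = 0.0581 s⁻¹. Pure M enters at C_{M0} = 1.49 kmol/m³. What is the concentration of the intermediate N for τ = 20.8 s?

Solving the coupled first-order balances gives C_N(τ) = [k₁/(k₂−k₁)]·C_{M0}·(e^(−k₁τ) − e^(−k₂τ)).
e^(−k₁τ) = e^(−0.258×20.8) = e^(−5.366) = 0.004671; e^(−k₂τ) = e^(−1.208) = 0.2987.
C_N = 0.258×1.49/(0.0581−0.258) × (0.004671−0.2987) = (-1.923)×(-0.2940) = 0.5653 kmol/m³.

0.565 kmol/m³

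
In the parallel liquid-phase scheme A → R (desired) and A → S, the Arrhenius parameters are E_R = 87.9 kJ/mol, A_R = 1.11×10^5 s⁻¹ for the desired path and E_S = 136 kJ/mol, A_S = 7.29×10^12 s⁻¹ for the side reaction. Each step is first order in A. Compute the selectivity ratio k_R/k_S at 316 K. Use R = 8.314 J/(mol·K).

1.36

k_R/k_S = (A_R/A_S)·exp[−(E_R−E_S)/(RT)] = (A_R/A_S)·exp[(E_S−E_R)/(RT)].
(E_S−E_R)/(RT) = (136−87.9)×10³/(8.314×316) = 48100/2627 = 18.31.
k_R/k_S = (1.11×10^5/7.29×10^12)·exp(18.31) = 1.523×10^-8 × 8.937×10^7 = 1.36.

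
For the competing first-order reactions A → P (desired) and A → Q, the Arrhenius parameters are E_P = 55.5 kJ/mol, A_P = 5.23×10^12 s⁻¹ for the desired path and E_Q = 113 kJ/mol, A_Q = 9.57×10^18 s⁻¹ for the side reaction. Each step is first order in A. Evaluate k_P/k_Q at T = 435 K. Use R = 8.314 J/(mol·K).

4.39

Since both paths have the same order in A, the concentration cancels and S_{P/Q} = k_P/k_Q = (A_P/A_Q)·exp[(E_Q−E_P)/(RT)].
(E_Q−E_P)/(RT) = (113−55.5)×10³/(8.314×435) = 57500/3617 = 15.90.
k_P/k_Q = (5.23×10^12/9.57×10^18)·exp(15.90) = 5.465×10^-7 × 8.032×10^6 = 4.39.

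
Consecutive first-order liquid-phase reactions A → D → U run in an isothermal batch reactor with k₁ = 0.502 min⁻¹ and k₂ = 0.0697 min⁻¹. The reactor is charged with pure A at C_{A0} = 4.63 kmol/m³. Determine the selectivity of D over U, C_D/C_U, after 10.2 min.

1.31

The intermediate concentration in a first-order A→B→C sequence is C_D = k₁C_{A0}(e^(−k₁t) − e^(−k₂t))/(k₂−k₁).
e^(−k₁t) = e^(−0.502×10.2) = e^(−5.120) = 0.005974; e^(−k₂t) = e^(−0.7109) = 0.4912.
C_D = 0.502×4.63/(0.0697−0.502) × (0.005974−0.4912) = (-5.376)×(-0.4852) = 2.609 kmol/m³.
C_A = C_{A0}e^(−k₁t) = 0.02766 kmol/m³, so C_U = C_{A0}−C_A−C_D = 1.994 kmol/m³; C_D/C_U = 1.31.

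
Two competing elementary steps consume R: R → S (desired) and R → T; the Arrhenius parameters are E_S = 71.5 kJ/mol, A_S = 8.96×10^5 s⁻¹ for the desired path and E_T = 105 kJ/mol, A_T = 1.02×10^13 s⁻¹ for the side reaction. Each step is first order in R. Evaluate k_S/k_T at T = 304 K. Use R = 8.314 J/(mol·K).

0.0501

k_S/k_T = (A_S/A_T)·exp[−(E_S−E_T)/(RT)] = (A_S/A_T)·exp[(E_T−E_S)/(RT)].
(E_T−E_S)/(RT) = (105−71.5)×10³/(8.314×304) = 33500/2527 = 13.25.
k_S/k_T = (8.96×10^5/1.02×10^13)·exp(13.25) = 8.784×10^-8 × 5.706×10^5 = 0.0501.
Since E_S < E_T, lowering the temperature improves selectivity toward S.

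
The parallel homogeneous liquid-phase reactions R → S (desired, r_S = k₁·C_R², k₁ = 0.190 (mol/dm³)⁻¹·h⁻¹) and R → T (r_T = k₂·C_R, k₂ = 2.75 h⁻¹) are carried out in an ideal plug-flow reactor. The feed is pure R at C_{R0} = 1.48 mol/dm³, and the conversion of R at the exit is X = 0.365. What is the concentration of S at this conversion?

C_R = C_{R0}(1−X) = 0.9398 mol/dm³.
Along a PFR/batch, dC_T/dC_R = −r_T/(r_S+r_T) = −k₂/(k₂+k₁·C_R).
Integrating from C_{R0} to C_R: C_T = (2.75/0.190)·ln[(2.75+0.190·1.48)/(2.75+0.190·0.940)] = 14.47·ln(3.031/2.929) = 0.4986 mol/dm³.
Then C_S = (C_{R0}−C_R) − C_T = 0.5402 − 0.4986 = 0.04162 mol/dm³.

0.0416 mol/dm³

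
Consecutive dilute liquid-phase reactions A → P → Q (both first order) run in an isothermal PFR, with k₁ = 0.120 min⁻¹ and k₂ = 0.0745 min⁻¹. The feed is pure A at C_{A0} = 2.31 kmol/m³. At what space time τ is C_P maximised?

10.5 min

Setting dC_P/dτ = 0 gives τ_opt = ln(k₂/k₁)/(k₂−k₁).
= ln(0.0745/0.120)/(0.0745−0.120) = ln(0.6208)/-0.04550 = -0.4767/-0.04550 = 10.5 min.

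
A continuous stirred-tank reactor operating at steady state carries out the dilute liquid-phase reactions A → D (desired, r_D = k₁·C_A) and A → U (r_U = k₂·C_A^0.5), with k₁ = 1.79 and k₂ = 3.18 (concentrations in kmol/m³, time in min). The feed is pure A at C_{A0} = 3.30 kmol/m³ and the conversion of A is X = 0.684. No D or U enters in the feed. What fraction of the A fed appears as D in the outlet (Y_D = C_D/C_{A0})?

0.250

Exit C_A = C_{A0}(1−X) = 3.30×0.316 = 1.043 kmol/m³.
Rates in a CSTR are evaluated at the outlet concentration: r_D = 1.79×1.043 = 1.867, r_U = 3.18×1.043^0.5 = 3.247.
Fraction of consumed A going to D: r_D/(r_D+r_U) = 0.3650.
C_D = 0.3650·C_{A0}·X = 0.3650×3.30×0.684 = 0.824 kmol/m³; Y_D = C_D/C_{A0} = 0.250.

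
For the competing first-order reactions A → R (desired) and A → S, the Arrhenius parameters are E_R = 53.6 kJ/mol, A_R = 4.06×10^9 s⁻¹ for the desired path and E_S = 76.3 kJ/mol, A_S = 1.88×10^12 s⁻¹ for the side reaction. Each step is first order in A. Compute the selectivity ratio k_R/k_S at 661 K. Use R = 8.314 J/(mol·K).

With equal orders, S_{R/S} = k_R/k_S = (A_R/A_S)·exp[(E_S−E_R)/(RT)].
(E_S−E_R)/(RT) = (76.3−53.6)×10³/(8.314×661) = 22700/5496 = 4.131.
k_R/k_S = (4.06×10^9/1.88×10^12)·exp(4.131) = 0.002160 × 62.22 = 0.134.
Since E_R < E_S, lowering the temperature improves selectivity toward R.

0.134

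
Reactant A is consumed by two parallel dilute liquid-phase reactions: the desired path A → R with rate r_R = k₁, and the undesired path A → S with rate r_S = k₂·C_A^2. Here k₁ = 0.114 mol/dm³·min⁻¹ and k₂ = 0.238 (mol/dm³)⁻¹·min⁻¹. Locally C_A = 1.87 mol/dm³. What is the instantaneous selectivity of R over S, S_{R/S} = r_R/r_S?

0.137

S_{R/S} = r_R/r_S = (k₁)/(k₂·C_A^2) = (k₁/k₂)·C_A^-2.
= (0.114) / (0.238×1.870^2) = 0.1140/0.8323 = 0.137.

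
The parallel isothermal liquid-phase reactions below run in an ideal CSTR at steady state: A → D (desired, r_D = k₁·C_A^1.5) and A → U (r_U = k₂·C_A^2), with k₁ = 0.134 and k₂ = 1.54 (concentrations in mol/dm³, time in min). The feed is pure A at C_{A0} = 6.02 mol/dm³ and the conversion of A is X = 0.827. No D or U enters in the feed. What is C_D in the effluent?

Exit C_A = C_{A0}(1−X) = 6.02×0.173 = 1.041 mol/dm³.
In a CSTR the entire volume is at exit conditions, so r_D = 0.134×1.041^1.5 = 0.1424 and r_U = 1.54×1.041^2 = 1.670.
Fraction of consumed A going to D: r_D/(r_D+r_U) = 0.07856.
C_D = 0.07856·C_{A0}·X = 0.07856×6.02×0.827 = 0.391 mol/dm³.

0.391 mol/dm³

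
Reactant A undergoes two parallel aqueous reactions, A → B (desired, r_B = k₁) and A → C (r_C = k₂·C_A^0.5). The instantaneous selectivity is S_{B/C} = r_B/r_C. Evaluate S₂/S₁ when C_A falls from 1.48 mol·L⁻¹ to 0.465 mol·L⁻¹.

S_{B/C} = (k₁/k₂)·C_A^-0.5, so S₂/S₁ = (C_{A,2}/C_{A,1})^-0.5.
= (0.465/1.48)^(-0.5) = (0.3142)^(-0.5) = 1.78.
Selectivity toward B rises as C_A falls — low-concentration operation is favoured.

1.78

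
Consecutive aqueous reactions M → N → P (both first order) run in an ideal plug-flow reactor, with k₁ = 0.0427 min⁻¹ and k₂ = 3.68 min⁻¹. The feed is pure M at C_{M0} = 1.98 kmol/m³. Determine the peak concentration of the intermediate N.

0.0218 kmol/m³

For a first-order series the maximum intermediate yield is C_{N,max}/C_{M0} = (k₁/k₂)^[k₂/(k₂−k₁)].
= (0.0427/3.68)^(3.68/(3.68−0.0427)) = (0.01160)^(1.012) = 0.01101.
C_{N,max} = 0.01101×1.98 = 0.0218 kmol/m³.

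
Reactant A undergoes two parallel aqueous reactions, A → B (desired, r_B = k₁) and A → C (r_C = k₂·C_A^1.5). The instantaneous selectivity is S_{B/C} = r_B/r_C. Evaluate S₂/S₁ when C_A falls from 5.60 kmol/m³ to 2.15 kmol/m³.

4.20

S_{B/C} = (k₁/k₂)·C_A^-1.5, so S₂/S₁ = (C_{A,2}/C_{A,1})^-1.5.
= (2.15/5.60)^(-1.5) = (0.3839)^(-1.5) = 4.20.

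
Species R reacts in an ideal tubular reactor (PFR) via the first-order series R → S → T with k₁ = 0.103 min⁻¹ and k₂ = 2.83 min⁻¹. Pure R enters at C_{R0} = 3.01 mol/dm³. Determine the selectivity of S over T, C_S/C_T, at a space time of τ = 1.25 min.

0.362

Solving the coupled first-order balances gives C_S(τ) = [k₁/(k₂−k₁)]·C_{R0}·(e^(−k₁τ) − e^(−k₂τ)).
e^(−k₁τ) = e^(−0.103×1.25) = e^(−0.1288) = 0.8792; e^(−k₂τ) = e^(−3.538) = 0.02909.
C_S = 0.103×3.01/(2.83−0.103) × (0.8792−0.02909) = 0.1137×0.8501 = 0.09665 mol/dm³.
C_R = C_{R0}e^(−k₁τ) = 2.646 mol/dm³, so C_T = C_{R0}−C_R−C_S = 0.2670 mol/dm³; C_S/C_T = 0.362.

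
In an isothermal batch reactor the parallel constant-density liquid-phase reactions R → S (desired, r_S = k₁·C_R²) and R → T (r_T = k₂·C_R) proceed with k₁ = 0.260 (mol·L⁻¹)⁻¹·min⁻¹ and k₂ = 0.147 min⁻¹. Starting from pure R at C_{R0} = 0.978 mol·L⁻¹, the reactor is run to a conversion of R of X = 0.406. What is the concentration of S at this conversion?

0.229 mol·L⁻¹

C_R = C_{R0}(1−X) = 0.5809 mol·L⁻¹.
Along a PFR/batch, dC_T/dC_R = −r_T/(r_S+r_T) = −k₂/(k₂+k₁·C_R).
Integrating from C_{R0} to C_R: C_T = (0.147/0.260)·ln[(0.147+0.260·0.978)/(0.147+0.260·0.581)] = 0.5654·ln(0.4013/0.2980) = 0.1682 mol·L⁻¹.
Then C_S = (C_{R0}−C_R) − C_T = 0.3971 − 0.1682 = 0.2289 mol·L⁻¹.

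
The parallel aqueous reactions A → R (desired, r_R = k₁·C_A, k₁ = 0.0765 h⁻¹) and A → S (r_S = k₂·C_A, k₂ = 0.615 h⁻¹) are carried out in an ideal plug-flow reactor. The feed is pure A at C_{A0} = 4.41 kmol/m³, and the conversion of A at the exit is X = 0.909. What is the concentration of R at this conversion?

0.443 kmol/m³

C_A = C_{A0}(1−X) = 0.4013 kmol/m³.
Both paths are first order in A, so the instantaneous fraction to R is constant: dC_R/d(−C_A) = k₁/(k₁+k₂) = 0.1106.
C_R = 0.1106·(C_{A0}−C_A) = 0.1106×4.009 = 0.443 kmol/m³.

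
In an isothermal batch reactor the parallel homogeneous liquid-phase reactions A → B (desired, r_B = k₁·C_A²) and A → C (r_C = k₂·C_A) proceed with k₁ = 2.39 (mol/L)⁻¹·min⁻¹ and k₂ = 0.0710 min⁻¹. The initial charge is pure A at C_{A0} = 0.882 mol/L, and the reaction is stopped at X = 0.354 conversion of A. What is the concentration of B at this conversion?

0.300 mol/L

C_A = C_{A0}(1−X) = 0.5698 mol/L.
Along a PFR/batch, dC_C/dC_A = −r_C/(r_B+r_C) = −k₂/(k₂+k₁·C_A).
Integrating from C_{A0} to C_A: C_C = (0.0710/2.39)·ln[(0.0710+2.39·0.882)/(0.0710+2.39·0.570)] = 0.02971·ln(2.179/1.433) = 0.01245 mol/L.
Then C_B = (C_{A0}−C_A) − C_C = 0.3122 − 0.01245 = 0.2998 mol/L.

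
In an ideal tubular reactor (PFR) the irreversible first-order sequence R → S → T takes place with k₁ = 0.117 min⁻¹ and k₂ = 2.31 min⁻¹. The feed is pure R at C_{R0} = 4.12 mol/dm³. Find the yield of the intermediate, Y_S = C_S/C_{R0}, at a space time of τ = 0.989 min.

The intermediate concentration in a first-order A→B→C sequence is C_S = k₁C_{R0}(e^(−k₁τ) − e^(−k₂τ))/(k₂−k₁).
e^(−k₁τ) = e^(−0.117×0.989) = e^(−0.1157) = 0.8907; e^(−k₂τ) = e^(−2.285) = 0.1018.
C_S = 0.117×4.12/(2.31−0.117) × (0.8907−0.1018) = 0.2198×0.7889 = 0.1734 mol/dm³.
Y_S = C_S/C_{R0} = 0.1734/4.12 = 0.0421.

0.0421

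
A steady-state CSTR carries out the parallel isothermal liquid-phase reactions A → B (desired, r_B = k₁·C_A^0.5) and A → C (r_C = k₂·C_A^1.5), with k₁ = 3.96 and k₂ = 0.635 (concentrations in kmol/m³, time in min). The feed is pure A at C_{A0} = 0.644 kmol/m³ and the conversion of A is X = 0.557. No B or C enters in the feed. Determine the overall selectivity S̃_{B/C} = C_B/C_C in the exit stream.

Exit C_A = C_{A0}(1−X) = 0.644×0.443 = 0.2853 kmol/m³.
A CSTR operates uniformly at the exit composition, giving r_B = 2.115 and r_C = 0.09676 (each k·C_A^n at C_A = 0.2853).
Overall selectivity = C_B/C_C = r_Bτ/(r_Cτ) = r_B/r_C = 21.9.

21.9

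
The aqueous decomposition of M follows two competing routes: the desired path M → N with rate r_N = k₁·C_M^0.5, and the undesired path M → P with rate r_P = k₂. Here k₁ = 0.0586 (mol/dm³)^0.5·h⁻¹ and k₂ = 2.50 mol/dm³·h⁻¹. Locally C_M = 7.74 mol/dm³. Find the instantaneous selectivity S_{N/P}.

0.0652

S_{N/P} = r_N/r_P = (k₁·C_M^0.5)/(k₂) = (k₁/k₂)·C_M^0.5.
= (0.0586×7.740^0.5) / (2.50) = 0.1630/2.500 = 0.0652.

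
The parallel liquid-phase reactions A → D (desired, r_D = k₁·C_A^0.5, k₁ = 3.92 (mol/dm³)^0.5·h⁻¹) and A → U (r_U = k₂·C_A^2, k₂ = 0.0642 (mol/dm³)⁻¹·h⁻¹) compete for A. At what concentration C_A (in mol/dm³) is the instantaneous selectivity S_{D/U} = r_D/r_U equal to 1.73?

S_{D/U} = (k₁/k₂)·C_A^-1.5 ⇒ C_A = (S·k₂/k₁)^(1/(-1.5)).
= (1.73×0.0642/3.92)^(-0.6667) = (0.02833)^(-0.6667) = 10.8 mol/dm³.

10.8 mol/dm³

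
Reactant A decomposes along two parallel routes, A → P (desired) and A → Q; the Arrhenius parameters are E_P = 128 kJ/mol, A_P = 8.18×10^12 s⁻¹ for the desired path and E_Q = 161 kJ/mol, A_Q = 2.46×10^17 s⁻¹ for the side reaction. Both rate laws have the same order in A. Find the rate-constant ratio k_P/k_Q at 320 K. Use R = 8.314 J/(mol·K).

k_P/k_Q = (A_P/A_Q)·exp[−(E_P−E_Q)/(RT)] = (A_P/A_Q)·exp[(E_Q−E_P)/(RT)].
(E_Q−E_P)/(RT) = (161−128)×10³/(8.314×320) = 33000/2660 = 12.40.
k_P/k_Q = (8.18×10^12/2.46×10^17)·exp(12.40) = 3.325×10^-5 × 2.437×10^5 = 8.10.

8.10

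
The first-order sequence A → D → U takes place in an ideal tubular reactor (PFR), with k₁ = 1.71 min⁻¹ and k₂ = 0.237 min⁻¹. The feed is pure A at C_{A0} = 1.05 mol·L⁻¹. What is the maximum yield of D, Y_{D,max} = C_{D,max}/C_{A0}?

At the optimum, C_{D,max}/C_{A0} = (k₁/k₂)^[k₂/(k₂−k₁)].
= (1.71/0.237)^(0.237/(0.237−1.71)) = (7.215)^(-0.1609) = 0.7276.

0.728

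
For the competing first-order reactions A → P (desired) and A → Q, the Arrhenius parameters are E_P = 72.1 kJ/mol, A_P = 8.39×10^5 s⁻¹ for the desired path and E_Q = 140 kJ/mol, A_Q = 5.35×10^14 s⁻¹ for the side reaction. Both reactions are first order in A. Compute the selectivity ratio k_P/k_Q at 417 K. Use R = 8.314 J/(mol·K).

Since both paths have the same order in A, the concentration cancels and S_{P/Q} = k_P/k_Q = (A_P/A_Q)·exp[(E_Q−E_P)/(RT)].
(E_Q−E_P)/(RT) = (140−72.1)×10³/(8.314×417) = 67900/3467 = 19.59.
k_P/k_Q = (8.39×10^5/5.35×10^14)·exp(19.59) = 1.568×10^-9 × 3.204×10^8 = 0.502.

0.502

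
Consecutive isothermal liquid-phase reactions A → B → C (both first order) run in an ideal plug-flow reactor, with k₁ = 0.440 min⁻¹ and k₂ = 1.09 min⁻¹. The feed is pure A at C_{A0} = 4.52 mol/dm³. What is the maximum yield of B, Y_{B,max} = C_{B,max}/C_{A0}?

0.218

At the optimum, C_{B,max}/C_{A0} = (k₁/k₂)^[k₂/(k₂−k₁)].
= (0.440/1.09)^(1.09/(1.09−0.440)) = (0.4037)^(1.677) = 0.2184.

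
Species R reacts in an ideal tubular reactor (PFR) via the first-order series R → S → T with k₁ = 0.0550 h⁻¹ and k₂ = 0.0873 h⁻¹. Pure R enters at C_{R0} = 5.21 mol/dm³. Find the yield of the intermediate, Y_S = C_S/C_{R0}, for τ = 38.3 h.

Solving the coupled first-order balances gives C_S(τ) = [k₁/(k₂−k₁)]·C_{R0}·(e^(−k₁τ) − e^(−k₂τ)).
e^(−k₁τ) = e^(−0.0550×38.3) = e^(−2.107) = 0.1217; e^(−k₂τ) = e^(−3.344) = 0.03531.
C_S = 0.0550×5.21/(0.0873−0.0550) × (0.1217−0.03531) = 8.872×0.08635 = 0.7661 mol/dm³.
Y_S = C_S/C_{R0} = 0.7661/5.21 = 0.147.

0.147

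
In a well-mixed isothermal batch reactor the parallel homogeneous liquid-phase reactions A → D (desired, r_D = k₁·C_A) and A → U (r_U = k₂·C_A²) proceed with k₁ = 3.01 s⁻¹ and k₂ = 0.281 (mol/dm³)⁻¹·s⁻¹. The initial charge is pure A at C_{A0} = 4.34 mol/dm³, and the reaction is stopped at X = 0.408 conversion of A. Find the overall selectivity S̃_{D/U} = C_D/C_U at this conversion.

3.12

C_A = C_{A0}(1−X) = 2.569 mol/dm³.
Along a PFR/batch, dC_D/dC_A = −r_D/(r_D+r_U) = −k₁/(k₁+k₂·C_A).
Integrating from C_{A0} to C_A: C_D = (3.01/0.281)·ln[(3.01+0.281·4.34)/(3.01+0.281·2.57)] = 10.71·ln(4.230/3.732) = 1.341 mol/dm³.
C_U = (C_{A0}−C_A)−C_D = 0.4301 mol/dm³; S̃_{D/U} = 1.341/0.4301 = 3.12.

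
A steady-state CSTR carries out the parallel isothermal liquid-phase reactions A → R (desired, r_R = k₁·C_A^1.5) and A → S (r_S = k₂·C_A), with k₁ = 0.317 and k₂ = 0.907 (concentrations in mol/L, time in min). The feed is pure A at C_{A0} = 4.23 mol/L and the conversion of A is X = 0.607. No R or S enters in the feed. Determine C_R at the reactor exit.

Exit C_A = C_{A0}(1−X) = 4.23×0.393 = 1.662 mol/L.
In a CSTR the entire volume is at exit conditions, so r_R = 0.317×1.662^1.5 = 0.6795 and r_S = 0.907×1.662 = 1.508.
Fraction of consumed A going to R: r_R/(r_R+r_S) = 0.3106.
C_R = 0.3106·C_{A0}·X = 0.3106×4.23×0.607 = 0.798 mol/L.

0.798 mol/L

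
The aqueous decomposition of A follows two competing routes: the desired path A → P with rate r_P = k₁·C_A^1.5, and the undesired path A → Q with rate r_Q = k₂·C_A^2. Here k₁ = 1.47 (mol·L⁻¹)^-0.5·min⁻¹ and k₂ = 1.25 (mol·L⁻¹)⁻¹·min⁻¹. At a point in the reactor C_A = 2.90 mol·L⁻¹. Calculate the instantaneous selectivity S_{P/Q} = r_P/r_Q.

S_{P/Q} = r_P/r_Q = (k₁·C_A^1.5)/(k₂·C_A^2) = (k₁/k₂)·C_A^-0.5.
= (1.47×2.900^1.5) / (1.25×2.900^2) = 7.260/10.51 = 0.691.

0.691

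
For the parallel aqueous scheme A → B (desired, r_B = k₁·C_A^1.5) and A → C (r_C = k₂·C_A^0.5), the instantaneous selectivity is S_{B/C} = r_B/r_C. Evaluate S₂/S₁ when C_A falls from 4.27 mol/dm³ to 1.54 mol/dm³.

0.361

S_{B/C} = (k₁/k₂)·C_A, so S₂/S₁ = (C_{A,2}/C_{A,1}).
= 1.54/4.27 = 0.361.
Selectivity toward B falls as C_A falls — high-concentration operation is favoured.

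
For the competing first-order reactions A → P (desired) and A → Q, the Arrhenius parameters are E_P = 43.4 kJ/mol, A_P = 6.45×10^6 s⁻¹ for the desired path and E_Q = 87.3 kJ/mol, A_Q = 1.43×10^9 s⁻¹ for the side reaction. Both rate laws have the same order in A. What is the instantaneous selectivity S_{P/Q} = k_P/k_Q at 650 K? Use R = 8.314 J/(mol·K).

15.2

k_P/k_Q = (A_P/A_Q)·exp[−(E_P−E_Q)/(RT)] = (A_P/A_Q)·exp[(E_Q−E_P)/(RT)].
(E_Q−E_P)/(RT) = (87.3−43.4)×10³/(8.314×650) = 43900/5404 = 8.123.
k_P/k_Q = (6.45×10^6/1.43×10^9)·exp(8.123) = 0.004510 × 3373 = 15.2.
Since E_P < E_Q, lowering the temperature improves selectivity toward P.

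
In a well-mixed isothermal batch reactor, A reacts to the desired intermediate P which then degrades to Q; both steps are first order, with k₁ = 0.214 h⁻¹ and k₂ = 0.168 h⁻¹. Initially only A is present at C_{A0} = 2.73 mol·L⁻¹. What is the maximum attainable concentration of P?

Evaluating C_P at t_opt = ln(k₂/k₁)/(k₂−k₁) gives C_{P,max}/C_{A0} = (k₁/k₂)^[k₂/(k₂−k₁)].
= (0.214/0.168)^(0.168/(0.168−0.214)) = (1.274)^(-3.652) = 0.4132.
C_{P,max} = 0.4132×2.73 = 1.13 mol·L⁻¹.

1.13 mol·L⁻¹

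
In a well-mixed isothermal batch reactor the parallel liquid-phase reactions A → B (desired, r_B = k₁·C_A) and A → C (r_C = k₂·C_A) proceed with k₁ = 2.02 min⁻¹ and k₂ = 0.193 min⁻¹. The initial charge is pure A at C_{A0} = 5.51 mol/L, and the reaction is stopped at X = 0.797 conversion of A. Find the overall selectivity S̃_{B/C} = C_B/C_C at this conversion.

10.5

C_A = C_{A0}(1−X) = 1.119 mol/L.
Both paths are first order in A, so the instantaneous fraction to B is constant: dC_B/d(−C_A) = k₁/(k₁+k₂) = 0.9128.
C_B = 0.9128·(C_{A0}−C_A) = 0.9128×4.391 = 4.01 mol/L.
C_C = (C_{A0}−C_A)−C_B = 0.3830 mol/L; S̃_{B/C} = 4.008/0.3830 = 10.5.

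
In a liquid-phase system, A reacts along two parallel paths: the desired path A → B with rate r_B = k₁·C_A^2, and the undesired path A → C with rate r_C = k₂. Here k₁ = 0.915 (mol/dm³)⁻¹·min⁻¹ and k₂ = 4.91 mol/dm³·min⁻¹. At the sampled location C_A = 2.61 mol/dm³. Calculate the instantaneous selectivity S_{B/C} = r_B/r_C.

1.27

S_{B/C} = r_B/r_C = (k₁·C_A^2)/(k₂) = (k₁/k₂)·C_A^2.
= (0.915×2.610^2) / (4.91) = 6.233/4.910 = 1.27.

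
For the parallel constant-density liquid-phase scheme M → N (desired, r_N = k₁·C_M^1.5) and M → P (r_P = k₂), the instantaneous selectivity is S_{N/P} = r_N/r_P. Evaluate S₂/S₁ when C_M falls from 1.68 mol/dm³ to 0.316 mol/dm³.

0.0816

S_{N/P} = (k₁/k₂)·C_M^1.5, so S₂/S₁ = (C_{M,2}/C_{M,1})^1.5.
= (0.316/1.68)^1.5 = (0.1881)^1.5 = 0.0816.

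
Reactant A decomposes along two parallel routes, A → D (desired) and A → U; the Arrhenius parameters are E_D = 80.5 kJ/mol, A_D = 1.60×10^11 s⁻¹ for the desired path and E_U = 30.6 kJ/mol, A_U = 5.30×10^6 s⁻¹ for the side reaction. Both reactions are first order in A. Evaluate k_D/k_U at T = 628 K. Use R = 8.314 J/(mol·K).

2.13

k_D/k_U = (A_D/A_U)·exp[−(E_D−E_U)/(RT)] = (A_D/A_U)·exp[(E_U−E_D)/(RT)].
(E_U−E_D)/(RT) = (30.6−80.5)×10³/(8.314×628) = -49900/5221 = -9.557.
k_D/k_U = (1.60×10^11/5.30×10^6)·exp(-9.557) = 30189 × 7.069×10^-5 = 2.13.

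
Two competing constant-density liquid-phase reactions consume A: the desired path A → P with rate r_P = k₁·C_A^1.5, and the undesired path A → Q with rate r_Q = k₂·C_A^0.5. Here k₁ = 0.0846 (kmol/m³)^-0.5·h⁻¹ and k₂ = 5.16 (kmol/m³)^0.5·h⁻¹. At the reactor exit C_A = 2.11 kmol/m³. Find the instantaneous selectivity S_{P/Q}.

S_{P/Q} = r_P/r_Q = (k₁·C_A^1.5)/(k₂·C_A^0.5) = (k₁/k₂)·C_A.
= (0.0846×2.110^1.5) / (5.16×2.110^0.5) = 0.2593/7.495 = 0.0346.

0.0346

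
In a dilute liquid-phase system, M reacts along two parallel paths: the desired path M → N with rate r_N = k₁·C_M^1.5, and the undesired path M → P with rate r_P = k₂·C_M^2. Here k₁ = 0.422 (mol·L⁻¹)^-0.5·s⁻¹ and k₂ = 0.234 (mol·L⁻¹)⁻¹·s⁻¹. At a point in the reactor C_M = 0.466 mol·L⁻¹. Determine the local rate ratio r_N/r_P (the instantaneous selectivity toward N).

2.64

S_{N/P} = r_N/r_P = (k₁·C_M^1.5)/(k₂·C_M^2) = (k₁/k₂)·C_M^-0.5.
= (0.422×0.4660^1.5) / (0.234×0.4660^2) = 0.1342/0.05081 = 2.64.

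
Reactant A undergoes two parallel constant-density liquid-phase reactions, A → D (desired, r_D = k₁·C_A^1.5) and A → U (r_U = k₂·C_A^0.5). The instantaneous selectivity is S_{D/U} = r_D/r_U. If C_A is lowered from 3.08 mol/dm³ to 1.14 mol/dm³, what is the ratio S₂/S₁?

0.370

S_{D/U} = (k₁/k₂)·C_A, so S₂/S₁ = (C_{A,2}/C_{A,1}).
= 1.14/3.08 = 0.370.
Selectivity toward D falls as C_A falls — high-concentration operation is favoured.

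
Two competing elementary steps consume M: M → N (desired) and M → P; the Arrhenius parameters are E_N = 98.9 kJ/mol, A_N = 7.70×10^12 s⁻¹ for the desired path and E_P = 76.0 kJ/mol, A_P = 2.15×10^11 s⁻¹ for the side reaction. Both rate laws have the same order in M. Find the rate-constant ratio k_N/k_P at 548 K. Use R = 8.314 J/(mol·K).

k_N/k_P = (A_N/A_P)·exp[−(E_N−E_P)/(RT)] = (A_N/A_P)·exp[(E_P−E_N)/(RT)].
(E_P−E_N)/(RT) = (76.0−98.9)×10³/(8.314×548) = -22900/4556 = -5.026.
k_N/k_P = (7.70×10^12/2.15×10^11)·exp(-5.026) = 35.81 × 0.006563 = 0.235.

0.235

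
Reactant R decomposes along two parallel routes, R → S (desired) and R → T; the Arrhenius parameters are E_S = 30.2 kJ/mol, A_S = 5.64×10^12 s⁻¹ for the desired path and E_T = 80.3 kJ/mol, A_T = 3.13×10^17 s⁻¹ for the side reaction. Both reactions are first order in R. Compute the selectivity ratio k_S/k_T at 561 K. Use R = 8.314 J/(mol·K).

0.833

k_S/k_T = (A_S/A_T)·exp[−(E_S−E_T)/(RT)] = (A_S/A_T)·exp[(E_T−E_S)/(RT)].
(E_T−E_S)/(RT) = (80.3−30.2)×10³/(8.314×561) = 50100/4664 = 10.74.
k_S/k_T = (5.64×10^12/3.13×10^17)·exp(10.74) = 1.802×10^-5 × 46235 = 0.833.
Since E_S < E_T, lowering the temperature improves selectivity toward S.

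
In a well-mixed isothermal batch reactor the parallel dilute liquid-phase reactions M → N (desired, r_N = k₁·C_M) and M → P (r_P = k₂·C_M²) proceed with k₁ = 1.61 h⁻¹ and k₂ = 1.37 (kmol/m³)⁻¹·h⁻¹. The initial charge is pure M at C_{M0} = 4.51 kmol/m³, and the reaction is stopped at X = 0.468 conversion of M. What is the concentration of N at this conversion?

0.545 kmol/m³

C_M = C_{M0}(1−X) = 2.399 kmol/m³.
Along a PFR/batch, dC_N/dC_M = −r_N/(r_N+r_P) = −k₁/(k₁+k₂·C_M).
Integrating from C_{M0} to C_M: C_N = (1.61/1.37)·ln[(1.61+1.37·4.51)/(1.61+1.37·2.40)] = 1.175·ln(7.789/4.897) = 0.5453 kmol/m³.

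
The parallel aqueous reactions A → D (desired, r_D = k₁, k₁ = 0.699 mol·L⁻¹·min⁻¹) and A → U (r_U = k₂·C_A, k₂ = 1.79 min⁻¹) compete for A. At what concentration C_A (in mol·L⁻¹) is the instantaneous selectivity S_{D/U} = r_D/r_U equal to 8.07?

0.0484 mol·L⁻¹

S_{D/U} = (k₁/k₂)·C_A⁻¹ ⇒ C_A = (S·k₂/k₁)^(-1).
= (8.07×1.79/0.699)^(-1) = (20.67)^(-1) = 0.0484 mol·L⁻¹.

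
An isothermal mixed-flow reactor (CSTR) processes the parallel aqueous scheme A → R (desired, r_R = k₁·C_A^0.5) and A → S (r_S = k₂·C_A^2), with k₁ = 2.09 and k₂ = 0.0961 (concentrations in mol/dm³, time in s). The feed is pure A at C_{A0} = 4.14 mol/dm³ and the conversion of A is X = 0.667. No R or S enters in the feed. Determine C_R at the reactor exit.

2.57 mol/dm³

Exit C_A = C_{A0}(1−X) = 4.14×0.333 = 1.379 mol/dm³.
Rates in a CSTR are evaluated at the outlet concentration: r_R = 2.09×1.379^0.5 = 2.454, r_S = 0.0961×1.379^2 = 0.1826.
Fraction of consumed A going to R: r_R/(r_R+r_S) = 0.9307.
C_R = 0.9307·C_{A0}·X = 0.9307×4.14×0.667 = 2.57 mol/dm³.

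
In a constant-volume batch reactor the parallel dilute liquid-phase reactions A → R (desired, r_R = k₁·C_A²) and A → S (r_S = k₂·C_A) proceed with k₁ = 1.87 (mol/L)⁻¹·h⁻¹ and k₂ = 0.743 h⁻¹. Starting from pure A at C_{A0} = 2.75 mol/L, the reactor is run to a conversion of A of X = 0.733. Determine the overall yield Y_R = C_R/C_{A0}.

C_A = C_{A0}(1−X) = 0.7343 mol/L.
Along a PFR/batch, dC_S/dC_A = −r_S/(r_R+r_S) = −k₂/(k₂+k₁·C_A).
Integrating from C_{A0} to C_A: C_S = (0.743/1.87)·ln[(0.743+1.87·2.75)/(0.743+1.87·0.734)] = 0.3973·ln(5.886/2.116) = 0.4064 mol/L.
Then C_R = (C_{A0}−C_A) − C_S = 2.016 − 0.4064 = 1.609 mol/L.
Y_R = C_R/C_{A0} = 1.609/2.75 = 0.585.

0.585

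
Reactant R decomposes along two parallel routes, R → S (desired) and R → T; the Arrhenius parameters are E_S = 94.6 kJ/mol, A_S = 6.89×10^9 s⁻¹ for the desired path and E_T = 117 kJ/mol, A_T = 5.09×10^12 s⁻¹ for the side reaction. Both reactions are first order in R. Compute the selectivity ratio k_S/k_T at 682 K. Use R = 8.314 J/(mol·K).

k_S/k_T = (A_S/A_T)·exp[−(E_S−E_T)/(RT)] = (A_S/A_T)·exp[(E_T−E_S)/(RT)].
(E_T−E_S)/(RT) = (117−94.6)×10³/(8.314×682) = 22400/5670 = 3.951.
k_S/k_T = (6.89×10^9/5.09×10^12)·exp(3.951) = 0.001354 × 51.96 = 0.0703.
Since E_S < E_T, lowering the temperature improves selectivity toward S.

0.0703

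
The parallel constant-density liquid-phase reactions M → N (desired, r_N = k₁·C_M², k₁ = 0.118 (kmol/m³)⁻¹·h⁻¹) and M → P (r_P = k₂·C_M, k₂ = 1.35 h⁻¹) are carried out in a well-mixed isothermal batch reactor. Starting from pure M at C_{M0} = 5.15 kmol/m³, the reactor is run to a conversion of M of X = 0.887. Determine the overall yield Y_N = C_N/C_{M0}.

0.172

C_M = C_{M0}(1−X) = 0.5819 kmol/m³.
Along a PFR/batch, dC_P/dC_M = −r_P/(r_N+r_P) = −k₂/(k₂+k₁·C_M).
Integrating from C_{M0} to C_M: C_P = (1.35/0.118)·ln[(1.35+0.118·5.15)/(1.35+0.118·0.582)] = 11.44·ln(1.958/1.419) = 3.684 kmol/m³.
Then C_N = (C_{M0}−C_M) − C_P = 4.568 − 3.684 = 0.8836 kmol/m³.
Y_N = C_N/C_{M0} = 0.8836/5.15 = 0.172.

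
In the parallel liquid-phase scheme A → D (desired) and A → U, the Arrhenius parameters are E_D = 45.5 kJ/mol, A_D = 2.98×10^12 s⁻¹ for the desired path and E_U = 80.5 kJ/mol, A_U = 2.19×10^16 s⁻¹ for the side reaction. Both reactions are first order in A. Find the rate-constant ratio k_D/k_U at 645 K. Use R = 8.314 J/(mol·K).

With equal orders, S_{D/U} = k_D/k_U = (A_D/A_U)·exp[(E_U−E_D)/(RT)].
(E_U−E_D)/(RT) = (80.5−45.5)×10³/(8.314×645) = 35000/5363 = 6.527.
k_D/k_U = (2.98×10^12/2.19×10^16)·exp(6.527) = 1.361×10^-4 × 683.2 = 0.0930.

0.0930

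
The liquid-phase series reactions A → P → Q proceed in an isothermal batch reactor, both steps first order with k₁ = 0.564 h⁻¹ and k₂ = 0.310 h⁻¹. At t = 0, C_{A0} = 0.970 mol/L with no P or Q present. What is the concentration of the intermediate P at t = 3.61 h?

For first-order series with pure A initially, C_P(t) = k₁C_{A0}/(k₂−k₁)·(e^(−k₁t) − e^(−k₂t)).
e^(−k₁t) = e^(−0.564×3.61) = e^(−2.036) = 0.1305; e^(−k₂t) = e^(−1.119) = 0.3266.
C_P = 0.564×0.970/(0.310−0.564) × (0.1305−0.3266) = (-2.154)×(-0.1960) = 0.4222 mol/L.

0.422 mol/L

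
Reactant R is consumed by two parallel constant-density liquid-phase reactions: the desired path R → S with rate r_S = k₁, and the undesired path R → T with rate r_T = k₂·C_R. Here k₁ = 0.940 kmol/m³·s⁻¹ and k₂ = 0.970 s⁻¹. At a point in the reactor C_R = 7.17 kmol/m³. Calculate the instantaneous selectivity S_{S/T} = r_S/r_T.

0.135

S_{S/T} = r_S/r_T = (k₁)/(k₂·C_R) = (k₁/k₂)·C_R⁻¹.
= (0.940) / (0.970×7.170) = 0.9400/6.955 = 0.135.
The undesired path is higher order in R, so low C_R (CSTR or dilute feed) favours S.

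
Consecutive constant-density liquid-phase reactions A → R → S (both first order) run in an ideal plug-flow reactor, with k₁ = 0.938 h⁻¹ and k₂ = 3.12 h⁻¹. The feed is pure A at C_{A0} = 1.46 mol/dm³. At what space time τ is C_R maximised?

Setting dC_R/dτ = 0 gives τ_opt = ln(k₂/k₁)/(k₂−k₁).
= ln(3.12/0.938)/(3.12−0.938) = ln(3.326)/2.182 = 1.202/2.182 = 0.551 h.

0.551 h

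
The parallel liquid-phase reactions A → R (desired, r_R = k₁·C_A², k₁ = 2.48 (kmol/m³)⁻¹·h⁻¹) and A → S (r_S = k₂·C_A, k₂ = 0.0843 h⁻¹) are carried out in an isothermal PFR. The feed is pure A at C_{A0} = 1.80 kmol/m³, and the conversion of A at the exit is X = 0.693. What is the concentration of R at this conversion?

1.21 kmol/m³

C_A = C_{A0}(1−X) = 0.5526 kmol/m³.
Along a PFR/batch, dC_S/dC_A = −r_S/(r_R+r_S) = −k₂/(k₂+k₁·C_A).
Integrating from C_{A0} to C_A: C_S = (0.0843/2.48)·ln[(0.0843+2.48·1.80)/(0.0843+2.48·0.553)] = 0.03399·ln(4.548/1.455) = 0.03875 kmol/m³.
Then C_R = (C_{A0}−C_A) − C_S = 1.247 − 0.03875 = 1.209 kmol/m³.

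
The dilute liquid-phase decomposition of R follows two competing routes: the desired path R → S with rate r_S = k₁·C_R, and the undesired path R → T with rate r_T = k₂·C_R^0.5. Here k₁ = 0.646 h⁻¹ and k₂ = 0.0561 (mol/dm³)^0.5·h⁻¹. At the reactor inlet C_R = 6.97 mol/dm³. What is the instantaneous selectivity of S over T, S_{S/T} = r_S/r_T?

S_{S/T} = r_S/r_T = (k₁·C_R)/(k₂·C_R^0.5) = (k₁/k₂)·C_R^0.5.
= (0.646×6.970) / (0.0561×6.970^0.5) = 4.503/0.1481 = 30.4.
Since the desired path is higher order in R, keeping C_R high (PFR or concentrated feed) favours S.

30.4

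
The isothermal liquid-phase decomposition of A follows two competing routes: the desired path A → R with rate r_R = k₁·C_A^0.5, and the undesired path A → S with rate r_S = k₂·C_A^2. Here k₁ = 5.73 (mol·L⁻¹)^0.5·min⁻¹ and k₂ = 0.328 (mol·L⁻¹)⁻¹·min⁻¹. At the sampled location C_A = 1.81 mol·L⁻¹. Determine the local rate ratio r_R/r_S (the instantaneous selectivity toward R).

7.17

S_{R/S} = r_R/r_S = (k₁·C_A^0.5)/(k₂·C_A^2) = (k₁/k₂)·C_A^-1.5.
= (5.73×1.810^0.5) / (0.328×1.810^2) = 7.709/1.075 = 7.17.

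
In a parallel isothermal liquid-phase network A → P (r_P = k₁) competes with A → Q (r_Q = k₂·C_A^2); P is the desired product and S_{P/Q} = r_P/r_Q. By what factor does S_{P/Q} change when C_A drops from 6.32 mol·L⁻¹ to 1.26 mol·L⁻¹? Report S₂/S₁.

S_{P/Q} = (k₁/k₂)·C_A^-2, so S₂/S₁ = (C_{A,2}/C_{A,1})^-2.
= (1.26/6.32)^(-2) = (0.1994)^(-2) = 25.2.

25.2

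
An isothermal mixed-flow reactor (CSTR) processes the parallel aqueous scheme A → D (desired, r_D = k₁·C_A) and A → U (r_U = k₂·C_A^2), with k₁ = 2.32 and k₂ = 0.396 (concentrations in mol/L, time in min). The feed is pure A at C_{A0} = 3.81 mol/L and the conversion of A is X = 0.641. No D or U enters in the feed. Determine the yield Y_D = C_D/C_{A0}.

0.520

Exit C_A = C_{A0}(1−X) = 3.81×0.359 = 1.368 mol/L.
Rates in a CSTR are evaluated at the outlet concentration: r_D = 2.32×1.368 = 3.173, r_U = 0.396×1.368^2 = 0.7409.
Fraction of consumed A going to D: r_D/(r_D+r_U) = 0.8107.
C_D = 0.8107·C_{A0}·X = 0.8107×3.81×0.641 = 1.98 mol/L; Y_D = C_D/C_{A0} = 0.520.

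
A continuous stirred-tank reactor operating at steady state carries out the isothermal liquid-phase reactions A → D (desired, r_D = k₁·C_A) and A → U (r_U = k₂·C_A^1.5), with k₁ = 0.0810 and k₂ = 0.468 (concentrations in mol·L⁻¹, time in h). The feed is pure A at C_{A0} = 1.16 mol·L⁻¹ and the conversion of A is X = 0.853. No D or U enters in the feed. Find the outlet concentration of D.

Exit C_A = C_{A0}(1−X) = 1.16×0.147 = 0.1705 mol·L⁻¹.
Rates in a CSTR are evaluated at the outlet concentration: r_D = 0.0810×0.1705 = 0.01381, r_U = 0.468×0.1705^1.5 = 0.03295.
Fraction of consumed A going to D: r_D/(r_D+r_U) = 0.2953.
C_D = 0.2953·C_{A0}·X = 0.2953×1.16×0.853 = 0.292 mol·L⁻¹.

0.292 mol·L⁻¹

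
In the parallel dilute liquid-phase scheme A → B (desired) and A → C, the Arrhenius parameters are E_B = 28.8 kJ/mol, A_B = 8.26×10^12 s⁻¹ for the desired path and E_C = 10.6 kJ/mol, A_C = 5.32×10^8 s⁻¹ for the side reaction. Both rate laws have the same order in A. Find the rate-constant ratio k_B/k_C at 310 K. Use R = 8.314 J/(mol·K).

Since both paths have the same order in A, the concentration cancels and S_{B/C} = k_B/k_C = (A_B/A_C)·exp[(E_C−E_B)/(RT)].
(E_C−E_B)/(RT) = (10.6−28.8)×10³/(8.314×310) = -18200/2577 = -7.062.
k_B/k_C = (8.26×10^12/5.32×10^8)·exp(-7.062) = 15526 × 8.575×10^-4 = 13.3.

13.3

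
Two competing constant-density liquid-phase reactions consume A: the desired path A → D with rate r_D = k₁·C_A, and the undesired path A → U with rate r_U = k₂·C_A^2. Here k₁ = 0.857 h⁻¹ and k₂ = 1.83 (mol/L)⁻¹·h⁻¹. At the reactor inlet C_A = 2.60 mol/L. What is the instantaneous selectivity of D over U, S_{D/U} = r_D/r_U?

0.180

S_{D/U} = r_D/r_U = (k₁·C_A)/(k₂·C_A^2) = (k₁/k₂)·C_A⁻¹.
= (0.857×2.600) / (1.83×2.600^2) = 2.228/12.37 = 0.180.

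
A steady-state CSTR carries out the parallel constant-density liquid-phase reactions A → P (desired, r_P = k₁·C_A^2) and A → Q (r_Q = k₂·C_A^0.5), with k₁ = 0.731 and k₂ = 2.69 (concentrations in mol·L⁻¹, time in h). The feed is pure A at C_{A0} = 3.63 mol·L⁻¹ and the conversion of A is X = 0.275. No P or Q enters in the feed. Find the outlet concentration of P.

0.536 mol·L⁻¹

Exit C_A = C_{A0}(1−X) = 3.63×0.725 = 2.632 mol·L⁻¹.
In a CSTR the entire volume is at exit conditions, so r_P = 0.731×2.632^2 = 5.063 and r_Q = 2.69×2.632^0.5 = 4.364.
Fraction of consumed A going to P: r_P/(r_P+r_Q) = 0.5371.
C_P = 0.5371·C_{A0}·X = 0.5371×3.63×0.275 = 0.536 mol·L⁻¹.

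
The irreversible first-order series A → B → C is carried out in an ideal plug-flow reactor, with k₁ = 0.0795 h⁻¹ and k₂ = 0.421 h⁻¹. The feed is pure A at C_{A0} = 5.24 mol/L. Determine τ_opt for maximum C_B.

The intermediate peaks when r₁ = r₂, i.e. k₁e^(−k₁τ) = k₂e^(−k₂τ), giving τ_opt = ln(k₂/k₁)/(k₂−k₁).
= ln(0.421/0.0795)/(0.421−0.0795) = ln(5.296)/0.3415 = 1.667/0.3415 = 4.88 h.

4.88 h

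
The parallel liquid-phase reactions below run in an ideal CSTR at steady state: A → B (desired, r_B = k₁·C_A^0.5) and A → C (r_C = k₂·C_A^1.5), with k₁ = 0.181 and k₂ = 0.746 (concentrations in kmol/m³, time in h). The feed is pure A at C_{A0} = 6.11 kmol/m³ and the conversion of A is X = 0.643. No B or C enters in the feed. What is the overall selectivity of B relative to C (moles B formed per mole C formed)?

Exit C_A = C_{A0}(1−X) = 6.11×0.357 = 2.181 kmol/m³.
A CSTR operates uniformly at the exit composition, giving r_B = 0.2673 and r_C = 2.403 (each k·C_A^n at C_A = 2.181).
Overall selectivity = C_B/C_C = r_Bτ/(r_Cτ) = r_B/r_C = 0.111.

0.111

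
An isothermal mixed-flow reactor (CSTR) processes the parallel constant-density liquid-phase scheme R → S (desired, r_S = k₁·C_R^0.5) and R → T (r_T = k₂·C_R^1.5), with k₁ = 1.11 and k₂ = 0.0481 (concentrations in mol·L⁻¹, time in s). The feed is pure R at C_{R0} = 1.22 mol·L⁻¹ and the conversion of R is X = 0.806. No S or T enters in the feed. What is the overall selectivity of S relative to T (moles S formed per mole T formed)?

97.5

Exit C_R = C_{R0}(1−X) = 1.22×0.194 = 0.2367 mol·L⁻¹.
A CSTR operates uniformly at the exit composition, giving r_S = 0.5400 and r_T = 0.005538 (each k·C_R^n at C_R = 0.2367).
Overall selectivity = C_S/C_T = r_Sτ/(r_Tτ) = r_S/r_T = 97.5.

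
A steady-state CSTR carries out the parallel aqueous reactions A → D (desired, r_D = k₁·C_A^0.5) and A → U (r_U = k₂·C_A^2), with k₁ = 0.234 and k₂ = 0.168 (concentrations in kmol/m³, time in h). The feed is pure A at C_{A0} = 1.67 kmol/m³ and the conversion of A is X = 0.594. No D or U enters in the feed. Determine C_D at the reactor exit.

Exit C_A = C_{A0}(1−X) = 1.67×0.406 = 0.6780 kmol/m³.
In a CSTR the entire volume is at exit conditions, so r_D = 0.234×0.6780^0.5 = 0.1927 and r_U = 0.168×0.6780^2 = 0.07723.
Fraction of consumed A going to D: r_D/(r_D+r_U) = 0.7139.
C_D = 0.7139·C_{A0}·X = 0.7139×1.67×0.594 = 0.708 kmol/m³.

0.708 kmol/m³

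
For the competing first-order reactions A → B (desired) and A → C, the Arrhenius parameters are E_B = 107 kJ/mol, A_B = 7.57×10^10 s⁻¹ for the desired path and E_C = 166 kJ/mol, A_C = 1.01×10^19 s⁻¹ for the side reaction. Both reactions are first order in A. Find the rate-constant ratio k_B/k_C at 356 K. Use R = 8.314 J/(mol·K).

3.40

k_B/k_C = (A_B/A_C)·exp[−(E_B−E_C)/(RT)] = (A_B/A_C)·exp[(E_C−E_B)/(RT)].
(E_C−E_B)/(RT) = (166−107)×10³/(8.314×356) = 59000/2960 = 19.93.
k_B/k_C = (7.57×10^10/1.01×10^19)·exp(19.93) = 7.495×10^-9 × 4.541×10^8 = 3.40.
Since E_B < E_C, lowering the temperature improves selectivity toward B.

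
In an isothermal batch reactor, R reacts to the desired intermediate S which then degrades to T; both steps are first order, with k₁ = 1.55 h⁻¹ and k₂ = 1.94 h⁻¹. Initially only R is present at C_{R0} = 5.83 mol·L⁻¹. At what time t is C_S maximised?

0.575 h

For first-order series the maximum of C_S occurs at t_opt = ln(k₂/k₁)/(k₂−k₁).
= ln(1.94/1.55)/(1.94−1.55) = ln(1.252)/0.3900 = 0.2244/0.3900 = 0.575 h.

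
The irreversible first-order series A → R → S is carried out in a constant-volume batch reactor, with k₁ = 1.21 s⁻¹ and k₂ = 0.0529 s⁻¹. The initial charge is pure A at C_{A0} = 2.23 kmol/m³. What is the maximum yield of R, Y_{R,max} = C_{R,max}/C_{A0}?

For a first-order series the maximum intermediate yield is C_{R,max}/C_{A0} = (k₁/k₂)^[k₂/(k₂−k₁)].
= (1.21/0.0529)^(0.0529/(0.0529−1.21)) = (22.87)^(-0.04572) = 0.8667.

0.867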